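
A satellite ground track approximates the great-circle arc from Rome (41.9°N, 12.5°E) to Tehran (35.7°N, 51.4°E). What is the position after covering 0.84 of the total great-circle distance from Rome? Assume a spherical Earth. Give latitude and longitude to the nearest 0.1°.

≈ (37.5°N, 45.7°E)

The haversine formula gives a central angle δ ≈ 0.535 rad (30.7°) between the endpoints.
Interpolate at f = 0.84 with slerp weights a = sin((1−f)δ)/sin δ ≈ 0.168, b = sin(fδ)/sin δ ≈ 0.852.
p = a·p₁ + b·p₂ ≈ (0.554, 0.568, 0.609); φ = arcsin(p_z) ≈ 37.53°, λ = atan2(p_y, p_x) ≈ 45.73°.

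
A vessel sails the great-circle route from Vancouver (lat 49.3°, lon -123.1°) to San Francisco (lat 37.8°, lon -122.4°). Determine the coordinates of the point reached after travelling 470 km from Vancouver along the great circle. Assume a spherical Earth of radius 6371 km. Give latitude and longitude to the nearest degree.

The haversine formula gives a central angle δ ≈ 0.201 rad (11.5°) between the endpoints. The total great-circle distance is δ·R ≈ 0.201 × 6371 ≈ 1280 km, so the target fraction is f = 470/1280 ≈ 0.367.
Interpolate at f ≈ 0.367 with slerp weights a = sin((1−f)δ)/sin δ ≈ 0.635, b = sin(fδ)/sin δ ≈ 0.369.
p = a·p₁ + b·p₂ ≈ (-0.383, -0.593, 0.708); φ = arcsin(p_z) ≈ 45.08°, λ = atan2(p_y, p_x) ≈ -122.81°.

≈ lat 45°, lon -123°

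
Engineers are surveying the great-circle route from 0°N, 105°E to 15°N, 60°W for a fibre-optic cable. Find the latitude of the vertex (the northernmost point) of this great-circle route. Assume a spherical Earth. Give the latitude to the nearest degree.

≈ 46°N

The great circle lies in the plane with unit normal n̂ = (p₁ × p₂)/|p₁ × p₂|.
Here n̂_z ≈ -0.695; the vertex latitude is φ_max = arccos|n̂_z| ≈ 46.0°.
Check via Clairaut: cos φ_max = |cos φ₁| · sin C = cos(0.0°)·sin(44.0°) ≈ 0.695, again giving ≈ 46.0°.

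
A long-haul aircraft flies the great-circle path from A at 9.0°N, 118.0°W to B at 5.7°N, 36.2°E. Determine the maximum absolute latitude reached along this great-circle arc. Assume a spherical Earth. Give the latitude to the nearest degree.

The great circle lies in the plane with unit normal n̂ = (p₁ × p₂)/|p₁ × p₂|.
Here n̂_z ≈ +0.865; the vertex latitude is φ_max = arccos|n̂_z| ≈ 30.1°.
Check via Clairaut: cos φ_max = |cos φ₁| · sin C = cos(9.0°)·sin(61.2°) ≈ 0.865, again giving ≈ 30.1°.

≈ 30°N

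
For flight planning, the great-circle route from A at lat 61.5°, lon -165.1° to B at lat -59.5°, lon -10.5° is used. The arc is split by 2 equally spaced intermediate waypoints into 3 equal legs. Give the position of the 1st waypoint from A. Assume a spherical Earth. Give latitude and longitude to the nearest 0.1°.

Write both endpoints as unit vectors p₁, p₂ with components (cos φ cos λ, cos φ sin λ, sin φ).
The central angle between the endpoints is δ = arccos(p₁·p₂) ≈ 2.922 rad (167.4°).
Interpolate at f = 1/3 with slerp weights a = sin((1−f)δ)/sin δ ≈ 4.268, b = sin(fδ)/sin δ ≈ 3.797.
p = a·p₁ + b·p₂ ≈ (-0.073, -0.875, 0.479); φ = arcsin(p_z) ≈ 28.62°, λ = atan2(p_y, p_x) ≈ -94.78°.

≈ lat 28.6°, lon -94.8°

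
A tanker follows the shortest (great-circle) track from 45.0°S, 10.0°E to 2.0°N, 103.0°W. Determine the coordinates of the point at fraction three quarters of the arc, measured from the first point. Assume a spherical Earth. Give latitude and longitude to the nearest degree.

From cos δ = sin φ₁ sin φ₂ + cos φ₁ cos φ₂ cos Δλ, the central angle is δ ≈ 1.876 rad (107.5°).
Interpolate at f = 3/4 with slerp weights a = sin((1−f)δ)/sin δ ≈ 0.474, b = sin(fδ)/sin δ ≈ 1.035.
p = a·p₁ + b·p₂ ≈ (0.098, -0.949, -0.299); φ = arcsin(p_z) ≈ -17.40°, λ = atan2(p_y, p_x) ≈ -84.14°.

≈ 17°S, 84°W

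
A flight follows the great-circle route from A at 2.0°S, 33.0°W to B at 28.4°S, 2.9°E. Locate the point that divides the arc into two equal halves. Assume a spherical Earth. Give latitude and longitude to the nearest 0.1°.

The haversine formula gives a central angle δ ≈ 0.754 rad (43.2°) between the endpoints.
Interpolate at f = 1/2 with slerp weights a = sin((1−f)δ)/sin δ ≈ 0.538, b = sin(fδ)/sin δ ≈ 0.538.
p = a·p₁ + b·p₂ ≈ (0.923, -0.269, -0.275); φ = arcsin(p_z) ≈ -15.94°, λ = atan2(p_y, p_x) ≈ -16.23°.

≈ 15.9°S, 16.2°W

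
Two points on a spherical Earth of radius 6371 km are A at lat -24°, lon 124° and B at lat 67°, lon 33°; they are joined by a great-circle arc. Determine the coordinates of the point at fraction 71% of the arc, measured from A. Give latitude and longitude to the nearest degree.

≈ lat 48°, lon 86°

The haversine formula gives a central angle δ ≈ 1.961 rad (112.4°) between the endpoints.
Interpolate at f = 0.71 with slerp weights a = sin((1−f)δ)/sin δ ≈ 0.582, b = sin(fδ)/sin δ ≈ 1.064.
p = a·p₁ + b·p₂ ≈ (0.051, 0.668, 0.743); φ = arcsin(p_z) ≈ 47.97°, λ = atan2(p_y, p_x) ≈ 85.61°.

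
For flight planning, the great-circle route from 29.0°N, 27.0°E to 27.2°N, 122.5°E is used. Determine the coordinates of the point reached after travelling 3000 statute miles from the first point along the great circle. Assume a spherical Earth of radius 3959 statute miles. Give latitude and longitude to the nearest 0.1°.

≈ 38.3°N, 78.7°E

Write both endpoints as unit vectors p₁, p₂ with components (cos φ cos λ, cos φ sin λ, sin φ).
The central angle between the endpoints is δ = arccos(p₁·p₂) ≈ 1.423 rad (81.5°). The total great-circle distance is δ·R ≈ 1.423 × 3959 ≈ 5635 mi, so the target fraction is f = 3000/5635 ≈ 0.532.
Interpolate at f ≈ 0.532 with slerp weights a = sin((1−f)δ)/sin δ ≈ 0.624, b = sin(fδ)/sin δ ≈ 0.695.
p = a·p₁ + b·p₂ ≈ (0.154, 0.769, 0.620); φ = arcsin(p_z) ≈ 38.33°, λ = atan2(p_y, p_x) ≈ 78.65°.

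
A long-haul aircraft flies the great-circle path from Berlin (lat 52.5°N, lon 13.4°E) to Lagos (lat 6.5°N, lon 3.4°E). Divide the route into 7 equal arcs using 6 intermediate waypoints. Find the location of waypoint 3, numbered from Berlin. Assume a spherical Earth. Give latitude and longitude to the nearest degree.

≈ lat 33°N, lon 8°E

From cos δ = sin φ₁ sin φ₂ + cos φ₁ cos φ₂ cos Δλ, the central angle is δ ≈ 0.816 rad (46.7°).
Interpolate at f = 3/7 with slerp weights a = sin((1−f)δ)/sin δ ≈ 0.617, b = sin(fδ)/sin δ ≈ 0.470.
p = a·p₁ + b·p₂ ≈ (0.832, 0.115, 0.543); φ = arcsin(p_z) ≈ 32.88°, λ = atan2(p_y, p_x) ≈ 7.86°.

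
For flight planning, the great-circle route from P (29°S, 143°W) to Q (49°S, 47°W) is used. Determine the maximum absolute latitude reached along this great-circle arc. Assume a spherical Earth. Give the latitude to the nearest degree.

The great circle lies in the plane with unit normal n̂ = (p₁ × p₂)/|p₁ × p₂|.
Here n̂_z ≈ +0.599; the vertex latitude is φ_max = arccos|n̂_z| ≈ 53.2°.
Check via Clairaut: cos φ_max = |cos φ₁| · sin C = cos(29.0°)·sin(136.7°) ≈ 0.599, again giving ≈ 53.2°.

≈ 53°S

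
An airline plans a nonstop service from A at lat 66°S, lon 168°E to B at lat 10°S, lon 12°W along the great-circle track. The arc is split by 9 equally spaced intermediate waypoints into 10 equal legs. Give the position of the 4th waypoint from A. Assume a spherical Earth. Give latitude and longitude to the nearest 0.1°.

≈ lat 72.4°S, lon 12.0°W

Write both endpoints as unit vectors p₁, p₂ with components (cos φ cos λ, cos φ sin λ, sin φ).
The central angle between the endpoints is δ = arccos(p₁·p₂) ≈ 1.815 rad (104.0°).
Interpolate at f = 4/10 with slerp weights a = sin((1−f)δ)/sin δ ≈ 0.913, b = sin(fδ)/sin δ ≈ 0.684.
p = a·p₁ + b·p₂ ≈ (0.296, -0.063, -0.953); φ = arcsin(p_z) ≈ -72.40°, λ = atan2(p_y, p_x) ≈ -12.00°.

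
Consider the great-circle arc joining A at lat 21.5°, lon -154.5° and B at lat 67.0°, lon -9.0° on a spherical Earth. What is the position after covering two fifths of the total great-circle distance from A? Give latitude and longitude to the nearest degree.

≈ lat 55°, lon -142°

Write both endpoints as unit vectors p₁, p₂ with components (cos φ cos λ, cos φ sin λ, sin φ).
The central angle between the endpoints is δ = arccos(p₁·p₂) ≈ 1.533 rad (87.8°).
Interpolate at f = 2/5 with slerp weights a = sin((1−f)δ)/sin δ ≈ 0.796, b = sin(fδ)/sin δ ≈ 0.576.
p = a·p₁ + b·p₂ ≈ (-0.446, -0.354, 0.822); φ = arcsin(p_z) ≈ 55.27°, λ = atan2(p_y, p_x) ≈ -141.57°.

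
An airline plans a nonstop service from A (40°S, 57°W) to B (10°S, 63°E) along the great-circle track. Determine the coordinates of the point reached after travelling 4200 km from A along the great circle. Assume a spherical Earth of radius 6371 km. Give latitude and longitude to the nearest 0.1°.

≈ (46.6°S, 4.9°W)

From cos δ = sin φ₁ sin φ₂ + cos φ₁ cos φ₂ cos Δλ, the central angle is δ ≈ 1.840 rad (105.4°). The total great-circle distance is δ·R ≈ 1.840 × 6371 ≈ 11720 km, so the target fraction is f = 4200/11720 ≈ 0.358.
Interpolate at f ≈ 0.358 with slerp weights a = sin((1−f)δ)/sin δ ≈ 0.959, b = sin(fδ)/sin δ ≈ 0.635.
p = a·p₁ + b·p₂ ≈ (0.684, -0.059, -0.727); φ = arcsin(p_z) ≈ -46.63°, λ = atan2(p_y, p_x) ≈ -4.91°.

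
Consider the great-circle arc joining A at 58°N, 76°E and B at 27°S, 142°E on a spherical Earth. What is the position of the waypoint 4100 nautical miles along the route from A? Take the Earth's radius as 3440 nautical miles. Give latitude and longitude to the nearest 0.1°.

Write both endpoints as unit vectors p₁, p₂ with components (cos φ cos λ, cos φ sin λ, sin φ).
The central angle between the endpoints is δ = arccos(p₁·p₂) ≈ 1.765 rad (101.1°). The total great-circle distance is δ·R ≈ 1.765 × 3440 ≈ 6072 nmi, so the target fraction is f = 4100/6072 ≈ 0.675.
Interpolate at f ≈ 0.675 with slerp weights a = sin((1−f)δ)/sin δ ≈ 0.553, b = sin(fδ)/sin δ ≈ 0.947.
p = a·p₁ + b·p₂ ≈ (-0.594, 0.804, 0.039); φ = arcsin(p_z) ≈ 2.22°, λ = atan2(p_y, p_x) ≈ 126.47°.

≈ 2.2°N, 126.5°E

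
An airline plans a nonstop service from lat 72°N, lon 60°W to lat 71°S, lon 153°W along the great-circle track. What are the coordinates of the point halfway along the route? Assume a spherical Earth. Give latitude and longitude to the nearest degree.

≈ lat 1°N, lon 108°W

Convert each endpoint to a unit vector on the sphere (x = cos φ cos λ, y = cos φ sin λ, z = sin φ).
The central angle between the endpoints is δ = arccos(p₁·p₂) ≈ 2.701 rad (154.8°).
Interpolate at f = 1/2 with slerp weights a = sin((1−f)δ)/sin δ ≈ 2.288, b = sin(fδ)/sin δ ≈ 2.288.
p = a·p₁ + b·p₂ ≈ (-0.310, -0.951, 0.013); φ = arcsin(p_z) ≈ 0.73°, λ = atan2(p_y, p_x) ≈ -108.07°.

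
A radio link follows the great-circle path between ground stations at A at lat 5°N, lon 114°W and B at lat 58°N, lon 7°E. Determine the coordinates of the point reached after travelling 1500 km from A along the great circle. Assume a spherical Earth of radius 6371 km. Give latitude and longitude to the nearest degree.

Write both endpoints as unit vectors p₁, p₂ with components (cos φ cos λ, cos φ sin λ, sin φ).
The central angle between the endpoints is δ = arccos(p₁·p₂) ≈ 1.770 rad (101.4°). The total great-circle distance is δ·R ≈ 1.770 × 6371 ≈ 11277 km, so the target fraction is f = 1500/11277 ≈ 0.133.
Interpolate at f ≈ 0.133 with slerp weights a = sin((1−f)δ)/sin δ ≈ 1.020, b = sin(fδ)/sin δ ≈ 0.238.
p = a·p₁ + b·p₂ ≈ (-0.288, -0.912, 0.291); φ = arcsin(p_z) ≈ 16.90°, λ = atan2(p_y, p_x) ≈ -107.51°.

≈ lat 17°N, lon 108°W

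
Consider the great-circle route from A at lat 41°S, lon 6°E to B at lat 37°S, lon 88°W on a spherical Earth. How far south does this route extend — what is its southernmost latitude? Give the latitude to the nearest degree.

The great circle lies in the plane with unit normal n̂ = (p₁ × p₂)/|p₁ × p₂|.
Here n̂_z ≈ -0.643; the vertex latitude is φ_max = arccos|n̂_z| ≈ 50.0°.

≈ 50°S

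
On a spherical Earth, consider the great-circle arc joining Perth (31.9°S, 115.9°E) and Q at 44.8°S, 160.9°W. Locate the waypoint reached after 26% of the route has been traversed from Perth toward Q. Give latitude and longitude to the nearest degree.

≈ 41°S, 133°E

From cos δ = sin φ₁ sin φ₂ + cos φ₁ cos φ₂ cos Δλ, the central angle is δ ≈ 1.111 rad (63.7°).
Interpolate at f = 0.26 with slerp weights a = sin((1−f)δ)/sin δ ≈ 0.818, b = sin(fδ)/sin δ ≈ 0.318.
p = a·p₁ + b·p₂ ≈ (-0.516, 0.551, -0.656); φ = arcsin(p_z) ≈ -41.00°, λ = atan2(p_y, p_x) ≈ 133.16°.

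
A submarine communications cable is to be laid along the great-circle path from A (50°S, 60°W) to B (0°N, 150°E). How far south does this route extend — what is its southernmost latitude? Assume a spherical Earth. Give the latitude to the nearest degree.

≈ 67°S

The great circle lies in the plane with unit normal n̂ = (p₁ × p₂)/|p₁ × p₂|.
Here n̂_z ≈ -0.387; the vertex latitude is φ_max = arccos|n̂_z| ≈ 67.2°.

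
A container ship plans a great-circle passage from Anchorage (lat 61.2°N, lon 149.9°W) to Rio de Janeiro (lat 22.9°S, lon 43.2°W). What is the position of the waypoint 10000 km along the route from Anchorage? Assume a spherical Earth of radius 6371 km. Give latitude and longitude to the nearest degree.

Convert each endpoint to a unit vector on the sphere (x = cos φ cos λ, y = cos φ sin λ, z = sin φ).
The central angle between the endpoints is δ = arccos(p₁·p₂) ≈ 2.058 rad (117.9°). The total great-circle distance is δ·R ≈ 2.058 × 6371 ≈ 13114 km, so the target fraction is f = 10000/13114 ≈ 0.763.
Interpolate at f ≈ 0.763 with slerp weights a = sin((1−f)δ)/sin δ ≈ 0.532, b = sin(fδ)/sin δ ≈ 1.132.
p = a·p₁ + b·p₂ ≈ (0.539, -0.842, 0.025); φ = arcsin(p_z) ≈ 1.45°, λ = atan2(p_y, p_x) ≈ -57.40°.

≈ lat 1°N, lon 57°W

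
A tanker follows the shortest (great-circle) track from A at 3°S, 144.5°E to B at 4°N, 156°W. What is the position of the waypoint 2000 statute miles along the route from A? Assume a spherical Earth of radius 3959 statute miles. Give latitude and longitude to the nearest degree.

Write both endpoints as unit vectors p₁, p₂ with components (cos φ cos λ, cos φ sin λ, sin φ).
The central angle between the endpoints is δ = arccos(p₁·p₂) ≈ 1.045 rad (59.9°). The total great-circle distance is δ·R ≈ 1.045 × 3959 ≈ 4137 mi, so the target fraction is f = 2000/4137 ≈ 0.483.
Interpolate at f ≈ 0.483 with slerp weights a = sin((1−f)δ)/sin δ ≈ 0.594, b = sin(fδ)/sin δ ≈ 0.560.
p = a·p₁ + b·p₂ ≈ (-0.993, 0.118, 0.008); φ = arcsin(p_z) ≈ 0.45°, λ = atan2(p_y, p_x) ≈ 173.25°.

≈ 0°N, 173°E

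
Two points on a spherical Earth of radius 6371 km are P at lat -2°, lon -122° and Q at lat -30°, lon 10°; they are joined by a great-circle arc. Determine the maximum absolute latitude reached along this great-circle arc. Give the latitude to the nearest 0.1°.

The great circle lies in the plane with unit normal n̂ = (p₁ × p₂)/|p₁ × p₂|.
Here n̂_z ≈ +0.777; the vertex latitude is φ_max = arccos|n̂_z| ≈ 39.0°.
Check via Clairaut: cos φ_max = |cos φ₁| · sin C = cos(2.0°)·sin(128.9°) ≈ 0.777, again giving ≈ 39.0°.

≈ -39.0°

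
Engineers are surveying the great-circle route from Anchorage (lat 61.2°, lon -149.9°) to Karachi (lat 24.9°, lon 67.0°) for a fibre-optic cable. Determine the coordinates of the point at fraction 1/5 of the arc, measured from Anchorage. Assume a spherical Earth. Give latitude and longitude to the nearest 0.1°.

From cos δ = sin φ₁ sin φ₂ + cos φ₁ cos φ₂ cos Δλ, the central angle is δ ≈ 1.551 rad (88.9°).
Interpolate at f = 1/5 with slerp weights a = sin((1−f)δ)/sin δ ≈ 0.946, b = sin(fδ)/sin δ ≈ 0.305.
p = a·p₁ + b·p₂ ≈ (-0.286, 0.026, 0.958); φ = arcsin(p_z) ≈ 73.30°, λ = atan2(p_y, p_x) ≈ 174.74°.

≈ lat 73.3°, lon 174.7°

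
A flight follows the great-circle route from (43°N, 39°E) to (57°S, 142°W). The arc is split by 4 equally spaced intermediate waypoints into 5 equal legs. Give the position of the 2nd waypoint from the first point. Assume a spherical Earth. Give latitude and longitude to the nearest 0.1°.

≈ (23.4°S, 41.2°E)

Convert each endpoint to a unit vector on the sphere (x = cos φ cos λ, y = cos φ sin λ, z = sin φ).
The central angle between the endpoints is δ = arccos(p₁·p₂) ≈ 2.897 rad (166.0°).
Interpolate at f = 2/5 with slerp weights a = sin((1−f)δ)/sin δ ≈ 4.072, b = sin(fδ)/sin δ ≈ 3.784.
p = a·p₁ + b·p₂ ≈ (0.690, 0.605, -0.397); φ = arcsin(p_z) ≈ -23.36°, λ = atan2(p_y, p_x) ≈ 41.25°.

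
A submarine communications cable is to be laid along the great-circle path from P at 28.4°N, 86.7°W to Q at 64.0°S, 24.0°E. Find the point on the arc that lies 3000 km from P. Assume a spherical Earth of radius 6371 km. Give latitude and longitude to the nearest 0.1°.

The haversine formula gives a central angle δ ≈ 2.170 rad (124.3°) between the endpoints. The total great-circle distance is δ·R ≈ 2.170 × 6371 ≈ 13824 km, so the target fraction is f = 3000/13824 ≈ 0.217.
Interpolate at f ≈ 0.217 with slerp weights a = sin((1−f)δ)/sin δ ≈ 1.201, b = sin(fδ)/sin δ ≈ 0.549.
p = a·p₁ + b·p₂ ≈ (0.281, -0.957, 0.077); φ = arcsin(p_z) ≈ 4.44°, λ = atan2(p_y, p_x) ≈ -73.64°.

≈ 4.4°N, 73.6°W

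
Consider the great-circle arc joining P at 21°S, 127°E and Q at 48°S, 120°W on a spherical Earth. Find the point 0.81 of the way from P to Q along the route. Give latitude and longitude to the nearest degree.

≈ 54°S, 145°W

Convert each endpoint to a unit vector on the sphere (x = cos φ cos λ, y = cos φ sin λ, z = sin φ).
The central angle between the endpoints is δ = arccos(p₁·p₂) ≈ 1.549 rad (88.7°).
Interpolate at f = 0.81 with slerp weights a = sin((1−f)δ)/sin δ ≈ 0.290, b = sin(fδ)/sin δ ≈ 0.951.
p = a·p₁ + b·p₂ ≈ (-0.481, -0.335, -0.810); φ = arcsin(p_z) ≈ -54.13°, λ = atan2(p_y, p_x) ≈ -145.18°.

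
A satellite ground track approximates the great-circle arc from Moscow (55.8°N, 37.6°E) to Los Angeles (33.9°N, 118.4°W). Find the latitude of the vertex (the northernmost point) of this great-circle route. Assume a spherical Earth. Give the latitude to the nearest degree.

≈ 79°N

The great circle lies in the plane with unit normal n̂ = (p₁ × p₂)/|p₁ × p₂|.
Here n̂_z ≈ -0.190; the vertex latitude is φ_max = arccos|n̂_z| ≈ 79.1°.
Check via Clairaut: cos φ_max = |cos φ₁| · sin C = cos(55.8°)·sin(19.7°) ≈ 0.190, again giving ≈ 79.1°.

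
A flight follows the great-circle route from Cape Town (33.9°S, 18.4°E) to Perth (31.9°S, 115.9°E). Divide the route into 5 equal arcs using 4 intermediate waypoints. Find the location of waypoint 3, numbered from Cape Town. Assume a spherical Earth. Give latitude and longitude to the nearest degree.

≈ 44°S, 79°E

Convert each endpoint to a unit vector on the sphere (x = cos φ cos λ, y = cos φ sin λ, z = sin φ).
The central angle between the endpoints is δ = arccos(p₁·p₂) ≈ 1.367 rad (78.3°).
Interpolate at f = 3/5 with slerp weights a = sin((1−f)δ)/sin δ ≈ 0.531, b = sin(fδ)/sin δ ≈ 0.747.
p = a·p₁ + b·p₂ ≈ (0.141, 0.709, -0.691); φ = arcsin(p_z) ≈ -43.68°, λ = atan2(p_y, p_x) ≈ 78.74°.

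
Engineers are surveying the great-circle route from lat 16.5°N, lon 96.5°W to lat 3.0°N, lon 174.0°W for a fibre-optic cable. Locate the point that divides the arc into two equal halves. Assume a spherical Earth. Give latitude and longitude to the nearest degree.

Convert each endpoint to a unit vector on the sphere (x = cos φ cos λ, y = cos φ sin λ, z = sin φ).
The central angle between the endpoints is δ = arccos(p₁·p₂) ≈ 1.347 rad (77.2°).
Interpolate at f = 1/2 with slerp weights a = sin((1−f)δ)/sin δ ≈ 0.640, b = sin(fδ)/sin δ ≈ 0.640.
p = a·p₁ + b·p₂ ≈ (-0.705, -0.676, 0.215); φ = arcsin(p_z) ≈ 12.42°, λ = atan2(p_y, p_x) ≈ -136.19°.

≈ lat 12°N, lon 136°W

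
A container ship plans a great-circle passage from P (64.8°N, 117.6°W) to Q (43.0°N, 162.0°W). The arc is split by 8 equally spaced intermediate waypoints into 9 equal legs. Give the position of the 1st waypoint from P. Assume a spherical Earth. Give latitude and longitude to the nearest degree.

From cos δ = sin φ₁ sin φ₂ + cos φ₁ cos φ₂ cos Δλ, the central angle is δ ≈ 0.574 rad (32.9°).
Interpolate at f = 1/9 with slerp weights a = sin((1−f)δ)/sin δ ≈ 0.899, b = sin(fδ)/sin δ ≈ 0.117.
p = a·p₁ + b·p₂ ≈ (-0.259, -0.366, 0.894); φ = arcsin(p_z) ≈ 63.36°, λ = atan2(p_y, p_x) ≈ -125.30°.

≈ (63°N, 125°W)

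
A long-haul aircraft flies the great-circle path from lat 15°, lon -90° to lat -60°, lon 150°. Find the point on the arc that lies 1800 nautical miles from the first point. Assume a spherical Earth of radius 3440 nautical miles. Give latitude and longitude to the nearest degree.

Write both endpoints as unit vectors p₁, p₂ with components (cos φ cos λ, cos φ sin λ, sin φ).
The central angle between the endpoints is δ = arccos(p₁·p₂) ≈ 2.055 rad (117.8°). The total great-circle distance is δ·R ≈ 2.055 × 3440 ≈ 7070 nmi, so the target fraction is f = 1800/7070 ≈ 0.255.
Interpolate at f ≈ 0.255 with slerp weights a = sin((1−f)δ)/sin δ ≈ 1.129, b = sin(fδ)/sin δ ≈ 0.565.
p = a·p₁ + b·p₂ ≈ (-0.244, -0.949, -0.197); φ = arcsin(p_z) ≈ -11.35°, λ = atan2(p_y, p_x) ≈ -104.44°.

≈ lat -11°, lon -104°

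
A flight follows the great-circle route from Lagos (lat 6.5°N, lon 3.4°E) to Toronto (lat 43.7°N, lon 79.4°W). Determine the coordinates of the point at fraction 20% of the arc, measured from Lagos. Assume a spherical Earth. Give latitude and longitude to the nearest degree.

Convert each endpoint to a unit vector on the sphere (x = cos φ cos λ, y = cos φ sin λ, z = sin φ).
The central angle between the endpoints is δ = arccos(p₁·p₂) ≈ 1.402 rad (80.3°).
Interpolate at f = 0.20 with slerp weights a = sin((1−f)δ)/sin δ ≈ 0.914, b = sin(fδ)/sin δ ≈ 0.281.
p = a·p₁ + b·p₂ ≈ (0.944, -0.146, 0.297); φ = arcsin(p_z) ≈ 17.30°, λ = atan2(p_y, p_x) ≈ -8.77°.

≈ lat 17°N, lon 9°W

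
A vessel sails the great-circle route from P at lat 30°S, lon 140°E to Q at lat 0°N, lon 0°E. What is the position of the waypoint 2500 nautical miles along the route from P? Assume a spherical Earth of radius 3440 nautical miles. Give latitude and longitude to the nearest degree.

Write both endpoints as unit vectors p₁, p₂ with components (cos φ cos λ, cos φ sin λ, sin φ).
The central angle between the endpoints is δ = arccos(p₁·p₂) ≈ 2.296 rad (131.6°). The total great-circle distance is δ·R ≈ 2.296 × 3440 ≈ 7899 nmi, so the target fraction is f = 2500/7899 ≈ 0.317.
Interpolate at f ≈ 0.317 with slerp weights a = sin((1−f)δ)/sin δ ≈ 1.336, b = sin(fδ)/sin δ ≈ 0.888.
p = a·p₁ + b·p₂ ≈ (0.001, 0.744, -0.668); φ = arcsin(p_z) ≈ -41.93°, λ = atan2(p_y, p_x) ≈ 89.89°.

≈ lat 42°S, lon 90°E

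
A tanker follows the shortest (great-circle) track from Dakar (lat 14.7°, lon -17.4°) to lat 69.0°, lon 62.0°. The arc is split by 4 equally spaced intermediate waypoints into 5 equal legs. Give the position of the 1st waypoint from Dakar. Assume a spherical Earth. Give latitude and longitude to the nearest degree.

From cos δ = sin φ₁ sin φ₂ + cos φ₁ cos φ₂ cos Δλ, the central angle is δ ≈ 1.265 rad (72.5°).
Interpolate at f = 1/5 with slerp weights a = sin((1−f)δ)/sin δ ≈ 0.889, b = sin(fδ)/sin δ ≈ 0.263.
p = a·p₁ + b·p₂ ≈ (0.865, -0.174, 0.471); φ = arcsin(p_z) ≈ 28.08°, λ = atan2(p_y, p_x) ≈ -11.38°.

≈ lat 28°, lon -11°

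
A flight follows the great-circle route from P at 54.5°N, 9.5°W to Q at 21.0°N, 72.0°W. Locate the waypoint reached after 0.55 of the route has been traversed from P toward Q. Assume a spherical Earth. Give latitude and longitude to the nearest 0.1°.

≈ 40.0°N, 51.7°W

Convert each endpoint to a unit vector on the sphere (x = cos φ cos λ, y = cos φ sin λ, z = sin φ).
The central angle between the endpoints is δ = arccos(p₁·p₂) ≈ 0.998 rad (57.2°).
Interpolate at f = 0.55 with slerp weights a = sin((1−f)δ)/sin δ ≈ 0.517, b = sin(fδ)/sin δ ≈ 0.621.
p = a·p₁ + b·p₂ ≈ (0.475, -0.601, 0.643); φ = arcsin(p_z) ≈ 40.02°, λ = atan2(p_y, p_x) ≈ -51.67°.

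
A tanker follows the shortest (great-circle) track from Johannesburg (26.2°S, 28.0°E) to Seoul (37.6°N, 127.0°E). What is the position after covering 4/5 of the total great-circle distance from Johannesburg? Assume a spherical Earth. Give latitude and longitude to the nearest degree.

Write both endpoints as unit vectors p₁, p₂ with components (cos φ cos λ, cos φ sin λ, sin φ).
The central angle between the endpoints is δ = arccos(p₁·p₂) ≈ 1.961 rad (112.4°).
Interpolate at f = 4/5 with slerp weights a = sin((1−f)δ)/sin δ ≈ 0.413, b = sin(fδ)/sin δ ≈ 1.081.
p = a·p₁ + b·p₂ ≈ (-0.188, 0.858, 0.477); φ = arcsin(p_z) ≈ 28.51°, λ = atan2(p_y, p_x) ≈ 102.36°.

≈ 29°N, 102°E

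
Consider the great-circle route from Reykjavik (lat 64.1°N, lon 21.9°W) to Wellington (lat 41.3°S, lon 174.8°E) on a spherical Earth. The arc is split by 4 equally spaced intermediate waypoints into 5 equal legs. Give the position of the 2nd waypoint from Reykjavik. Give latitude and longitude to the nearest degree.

≈ lat 49°N, lon 158°W

Convert each endpoint to a unit vector on the sphere (x = cos φ cos λ, y = cos φ sin λ, z = sin φ).
The central angle between the endpoints is δ = arccos(p₁·p₂) ≈ 2.709 rad (155.2°).
Interpolate at f = 2/5 with slerp weights a = sin((1−f)δ)/sin δ ≈ 2.383, b = sin(fδ)/sin δ ≈ 2.109.
p = a·p₁ + b·p₂ ≈ (-0.612, -0.245, 0.752); φ = arcsin(p_z) ≈ 48.75°, λ = atan2(p_y, p_x) ≈ -158.22°.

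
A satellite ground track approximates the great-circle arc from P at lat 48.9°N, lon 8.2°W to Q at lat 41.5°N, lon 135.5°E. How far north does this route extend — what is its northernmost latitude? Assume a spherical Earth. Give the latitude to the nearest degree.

≈ 73°N

The great circle lies in the plane with unit normal n̂ = (p₁ × p₂)/|p₁ × p₂|.
Here n̂_z ≈ +0.293; the vertex latitude is φ_max = arccos|n̂_z| ≈ 73.0°.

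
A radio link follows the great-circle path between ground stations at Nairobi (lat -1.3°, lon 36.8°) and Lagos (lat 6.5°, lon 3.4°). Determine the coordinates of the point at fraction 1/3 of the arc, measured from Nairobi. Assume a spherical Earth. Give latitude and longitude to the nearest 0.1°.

≈ lat 1.4°, lon 25.7°

Write both endpoints as unit vectors p₁, p₂ with components (cos φ cos λ, cos φ sin λ, sin φ).
The central angle between the endpoints is δ = arccos(p₁·p₂) ≈ 0.598 rad (34.2°).
Interpolate at f = 1/3 with slerp weights a = sin((1−f)δ)/sin δ ≈ 0.689, b = sin(fδ)/sin δ ≈ 0.352.
p = a·p₁ + b·p₂ ≈ (0.901, 0.434, 0.024); φ = arcsin(p_z) ≈ 1.39°, λ = atan2(p_y, p_x) ≈ 25.71°.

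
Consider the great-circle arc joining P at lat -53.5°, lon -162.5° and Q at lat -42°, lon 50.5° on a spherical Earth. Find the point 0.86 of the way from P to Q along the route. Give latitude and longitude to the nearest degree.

≈ lat -52°, lon 57°

Write both endpoints as unit vectors p₁, p₂ with components (cos φ cos λ, cos φ sin λ, sin φ).
The central angle between the endpoints is δ = arccos(p₁·p₂) ≈ 1.403 rad (80.4°).
Interpolate at f = 0.86 with slerp weights a = sin((1−f)δ)/sin δ ≈ 0.198, b = sin(fδ)/sin δ ≈ 0.948.
p = a·p₁ + b·p₂ ≈ (0.336, 0.508, -0.793); φ = arcsin(p_z) ≈ -52.49°, λ = atan2(p_y, p_x) ≈ 56.54°.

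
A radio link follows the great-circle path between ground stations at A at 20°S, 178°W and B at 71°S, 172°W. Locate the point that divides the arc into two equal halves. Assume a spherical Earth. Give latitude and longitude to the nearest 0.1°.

≈ 45.5°S, 176.5°W

Write both endpoints as unit vectors p₁, p₂ with components (cos φ cos λ, cos φ sin λ, sin φ).
The central angle between the endpoints is δ = arccos(p₁·p₂) ≈ 0.892 rad (51.1°).
Interpolate at f = 1/2 with slerp weights a = sin((1−f)δ)/sin δ ≈ 0.554, b = sin(fδ)/sin δ ≈ 0.554.
p = a·p₁ + b·p₂ ≈ (-0.699, -0.043, -0.714); φ = arcsin(p_z) ≈ -45.53°, λ = atan2(p_y, p_x) ≈ -176.46°.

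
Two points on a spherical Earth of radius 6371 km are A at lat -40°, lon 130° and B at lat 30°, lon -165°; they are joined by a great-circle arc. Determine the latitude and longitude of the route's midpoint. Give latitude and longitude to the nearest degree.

From cos δ = sin φ₁ sin φ₂ + cos φ₁ cos φ₂ cos Δλ, the central angle is δ ≈ 1.612 rad (92.4°).
Interpolate at f = 1/2 with slerp weights a = sin((1−f)δ)/sin δ ≈ 0.722, b = sin(fδ)/sin δ ≈ 0.722.
p = a·p₁ + b·p₂ ≈ (-0.960, 0.262, -0.103); φ = arcsin(p_z) ≈ -5.92°, λ = atan2(p_y, p_x) ≈ 164.73°.

≈ lat -6°, lon 165°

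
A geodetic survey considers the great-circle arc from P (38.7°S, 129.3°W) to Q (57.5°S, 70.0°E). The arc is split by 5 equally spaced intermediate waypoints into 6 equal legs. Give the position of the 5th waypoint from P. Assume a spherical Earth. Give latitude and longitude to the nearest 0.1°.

Write both endpoints as unit vectors p₁, p₂ with components (cos φ cos λ, cos φ sin λ, sin φ).
The central angle between the endpoints is δ = arccos(p₁·p₂) ≈ 1.439 rad (82.4°).
Interpolate at f = 5/6 with slerp weights a = sin((1−f)δ)/sin δ ≈ 0.240, b = sin(fδ)/sin δ ≈ 0.940.
p = a·p₁ + b·p₂ ≈ (0.054, 0.330, -0.942); φ = arcsin(p_z) ≈ -70.47°, λ = atan2(p_y, p_x) ≈ 80.65°.

≈ (70.5°S, 80.7°E)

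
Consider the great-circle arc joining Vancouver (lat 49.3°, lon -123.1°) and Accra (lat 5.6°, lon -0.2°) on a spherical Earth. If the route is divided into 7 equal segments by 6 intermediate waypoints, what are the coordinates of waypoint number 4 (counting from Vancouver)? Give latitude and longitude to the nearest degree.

≈ lat 41°, lon -33°

Convert each endpoint to a unit vector on the sphere (x = cos φ cos λ, y = cos φ sin λ, z = sin φ).
The central angle between the endpoints is δ = arccos(p₁·p₂) ≈ 1.853 rad (106.2°).
Interpolate at f = 4/7 with slerp weights a = sin((1−f)δ)/sin δ ≈ 0.743, b = sin(fδ)/sin δ ≈ 0.908.
p = a·p₁ + b·p₂ ≈ (0.639, -0.409, 0.652); φ = arcsin(p_z) ≈ 40.66°, λ = atan2(p_y, p_x) ≈ -32.62°.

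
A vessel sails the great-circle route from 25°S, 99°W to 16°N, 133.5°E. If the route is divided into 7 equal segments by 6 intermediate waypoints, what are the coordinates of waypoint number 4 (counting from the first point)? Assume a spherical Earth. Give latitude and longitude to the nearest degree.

Write both endpoints as unit vectors p₁, p₂ with components (cos φ cos λ, cos φ sin λ, sin φ).
The central angle between the endpoints is δ = arccos(p₁·p₂) ≈ 2.274 rad (130.3°).
Interpolate at f = 4/7 with slerp weights a = sin((1−f)δ)/sin δ ≈ 1.085, b = sin(fδ)/sin δ ≈ 1.263.
p = a·p₁ + b·p₂ ≈ (-0.990, -0.090, -0.110); φ = arcsin(p_z) ≈ -6.34°, λ = atan2(p_y, p_x) ≈ -174.78°.

≈ 6°S, 175°W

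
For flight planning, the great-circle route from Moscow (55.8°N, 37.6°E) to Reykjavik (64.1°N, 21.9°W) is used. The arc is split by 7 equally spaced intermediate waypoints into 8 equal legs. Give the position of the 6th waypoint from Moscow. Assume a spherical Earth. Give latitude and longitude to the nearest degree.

≈ 65°N, 5°W

From cos δ = sin φ₁ sin φ₂ + cos φ₁ cos φ₂ cos Δλ, the central angle is δ ≈ 0.518 rad (29.7°).
Interpolate at f = 6/8 with slerp weights a = sin((1−f)δ)/sin δ ≈ 0.261, b = sin(fδ)/sin δ ≈ 0.765.
p = a·p₁ + b·p₂ ≈ (0.426, -0.035, 0.904); φ = arcsin(p_z) ≈ 64.68°, λ = atan2(p_y, p_x) ≈ -4.72°.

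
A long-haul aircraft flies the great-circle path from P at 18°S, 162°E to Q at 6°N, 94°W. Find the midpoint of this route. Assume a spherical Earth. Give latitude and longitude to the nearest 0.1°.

≈ 9.7°S, 144.4°W

From cos δ = sin φ₁ sin φ₂ + cos φ₁ cos φ₂ cos Δλ, the central angle is δ ≈ 1.835 rad (105.1°).
Interpolate at f = 1/2 with slerp weights a = sin((1−f)δ)/sin δ ≈ 0.823, b = sin(fδ)/sin δ ≈ 0.823.
p = a·p₁ + b·p₂ ≈ (-0.801, -0.574, -0.168); φ = arcsin(p_z) ≈ -9.68°, λ = atan2(p_y, p_x) ≈ -144.36°.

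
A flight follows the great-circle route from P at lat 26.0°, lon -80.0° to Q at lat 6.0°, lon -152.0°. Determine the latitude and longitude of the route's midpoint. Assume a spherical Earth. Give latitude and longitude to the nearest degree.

≈ lat 20°, lon -118°

Convert each endpoint to a unit vector on the sphere (x = cos φ cos λ, y = cos φ sin λ, z = sin φ).
The central angle between the endpoints is δ = arccos(p₁·p₂) ≈ 1.243 rad (71.2°).
Interpolate at f = 1/2 with slerp weights a = sin((1−f)δ)/sin δ ≈ 0.615, b = sin(fδ)/sin δ ≈ 0.615.
p = a·p₁ + b·p₂ ≈ (-0.444, -0.831, 0.334); φ = arcsin(p_z) ≈ 19.50°, λ = atan2(p_y, p_x) ≈ -118.10°.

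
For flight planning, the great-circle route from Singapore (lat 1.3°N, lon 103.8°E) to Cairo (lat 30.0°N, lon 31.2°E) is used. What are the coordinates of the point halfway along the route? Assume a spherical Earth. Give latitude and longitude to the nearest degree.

Convert each endpoint to a unit vector on the sphere (x = cos φ cos λ, y = cos φ sin λ, z = sin φ).
The central angle between the endpoints is δ = arccos(p₁·p₂) ≈ 1.297 rad (74.3°).
Interpolate at f = 1/2 with slerp weights a = sin((1−f)δ)/sin δ ≈ 0.627, b = sin(fδ)/sin δ ≈ 0.627.
p = a·p₁ + b·p₂ ≈ (0.315, 0.891, 0.328); φ = arcsin(p_z) ≈ 19.14°, λ = atan2(p_y, p_x) ≈ 70.51°.

≈ lat 19°N, lon 71°E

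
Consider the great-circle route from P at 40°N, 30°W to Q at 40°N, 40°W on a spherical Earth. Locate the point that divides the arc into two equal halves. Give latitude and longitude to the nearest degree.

Convert each endpoint to a unit vector on the sphere (x = cos φ cos λ, y = cos φ sin λ, z = sin φ).
The central angle between the endpoints is δ = arccos(p₁·p₂) ≈ 0.134 rad (7.7°).
Interpolate at f = 1/2 with slerp weights a = sin((1−f)δ)/sin δ ≈ 0.501, b = sin(fδ)/sin δ ≈ 0.501.
p = a·p₁ + b·p₂ ≈ (0.627, -0.439, 0.644); φ = arcsin(p_z) ≈ 40.11°, λ = atan2(p_y, p_x) ≈ -35.00°.

≈ 40°N, 35°W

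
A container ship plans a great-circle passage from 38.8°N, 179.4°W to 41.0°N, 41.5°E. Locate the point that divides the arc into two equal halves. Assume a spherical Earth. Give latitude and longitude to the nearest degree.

≈ 67°N, 114°E

The haversine formula gives a central angle δ ≈ 1.604 rad (91.9°) between the endpoints.
Interpolate at f = 1/2 with slerp weights a = sin((1−f)δ)/sin δ ≈ 0.719, b = sin(fδ)/sin δ ≈ 0.719.
p = a·p₁ + b·p₂ ≈ (-0.154, 0.354, 0.923); φ = arcsin(p_z) ≈ 67.30°, λ = atan2(p_y, p_x) ≈ 113.52°.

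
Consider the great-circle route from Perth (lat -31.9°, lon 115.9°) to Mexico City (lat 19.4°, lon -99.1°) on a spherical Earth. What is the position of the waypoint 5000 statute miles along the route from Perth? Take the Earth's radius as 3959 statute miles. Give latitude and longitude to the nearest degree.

≈ lat -20°, lon -163°

Write both endpoints as unit vectors p₁, p₂ with components (cos φ cos λ, cos φ sin λ, sin φ).
The central angle between the endpoints is δ = arccos(p₁·p₂) ≈ 2.553 rad (146.3°). The total great-circle distance is δ·R ≈ 2.553 × 3959 ≈ 10106 mi, so the target fraction is f = 5000/10106 ≈ 0.495.
Interpolate at f ≈ 0.495 with slerp weights a = sin((1−f)δ)/sin δ ≈ 1.729, b = sin(fδ)/sin δ ≈ 1.715.
p = a·p₁ + b·p₂ ≈ (-0.897, -0.277, -0.344); φ = arcsin(p_z) ≈ -20.12°, λ = atan2(p_y, p_x) ≈ -162.85°.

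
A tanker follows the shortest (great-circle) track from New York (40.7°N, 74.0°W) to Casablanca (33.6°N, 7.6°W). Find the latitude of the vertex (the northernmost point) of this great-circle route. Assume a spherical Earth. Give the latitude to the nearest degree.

≈ 43°N

The great circle lies in the plane with unit normal n̂ = (p₁ × p₂)/|p₁ × p₂|.
Here n̂_z ≈ +0.733; the vertex latitude is φ_max = arccos|n̂_z| ≈ 42.9°.
Check via Clairaut: cos φ_max = |cos φ₁| · sin C = cos(40.7°)·sin(75.2°) ≈ 0.733, again giving ≈ 42.9°.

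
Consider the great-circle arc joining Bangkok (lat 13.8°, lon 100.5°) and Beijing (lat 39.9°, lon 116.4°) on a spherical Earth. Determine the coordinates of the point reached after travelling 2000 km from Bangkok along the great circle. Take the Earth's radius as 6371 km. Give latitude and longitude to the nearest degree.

Convert each endpoint to a unit vector on the sphere (x = cos φ cos λ, y = cos φ sin λ, z = sin φ).
The central angle between the endpoints is δ = arccos(p₁·p₂) ≈ 0.517 rad (29.6°). The total great-circle distance is δ·R ≈ 0.517 × 6371 ≈ 3291 km, so the target fraction is f = 2000/3291 ≈ 0.608.
Interpolate at f ≈ 0.608 with slerp weights a = sin((1−f)δ)/sin δ ≈ 0.407, b = sin(fδ)/sin δ ≈ 0.625.
p = a·p₁ + b·p₂ ≈ (-0.285, 0.819, 0.498); φ = arcsin(p_z) ≈ 29.88°, λ = atan2(p_y, p_x) ≈ 109.22°.

≈ lat 30°, lon 109°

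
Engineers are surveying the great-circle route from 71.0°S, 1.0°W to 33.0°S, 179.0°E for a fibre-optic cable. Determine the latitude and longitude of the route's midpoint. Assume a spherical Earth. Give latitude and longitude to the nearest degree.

≈ 71°S, 179°E

Write both endpoints as unit vectors p₁, p₂ with components (cos φ cos λ, cos φ sin λ, sin φ).
The central angle between the endpoints is δ = arccos(p₁·p₂) ≈ 1.326 rad (76.0°).
Interpolate at f = 1/2 with slerp weights a = sin((1−f)δ)/sin δ ≈ 0.635, b = sin(fδ)/sin δ ≈ 0.635.
p = a·p₁ + b·p₂ ≈ (-0.326, 0.006, -0.946); φ = arcsin(p_z) ≈ -71.00°, λ = atan2(p_y, p_x) ≈ 179.00°.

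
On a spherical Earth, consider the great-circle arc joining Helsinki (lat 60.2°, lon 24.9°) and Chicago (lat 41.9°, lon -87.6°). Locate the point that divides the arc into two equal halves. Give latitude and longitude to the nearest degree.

Convert each endpoint to a unit vector on the sphere (x = cos φ cos λ, y = cos φ sin λ, z = sin φ).
The central angle between the endpoints is δ = arccos(p₁·p₂) ≈ 1.117 rad (64.0°).
Interpolate at f = 1/2 with slerp weights a = sin((1−f)δ)/sin δ ≈ 0.590, b = sin(fδ)/sin δ ≈ 0.590.
p = a·p₁ + b·p₂ ≈ (0.284, -0.315, 0.905); φ = arcsin(p_z) ≈ 64.89°, λ = atan2(p_y, p_x) ≈ -47.96°.

≈ lat 65°, lon -48°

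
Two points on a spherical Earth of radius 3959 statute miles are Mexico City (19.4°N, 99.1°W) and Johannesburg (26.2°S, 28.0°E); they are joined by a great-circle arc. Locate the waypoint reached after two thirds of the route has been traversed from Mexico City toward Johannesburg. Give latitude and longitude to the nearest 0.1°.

≈ 16.3°S, 17.9°W

Convert each endpoint to a unit vector on the sphere (x = cos φ cos λ, y = cos φ sin λ, z = sin φ).
The central angle between the endpoints is δ = arccos(p₁·p₂) ≈ 2.288 rad (131.1°).
Interpolate at f = 2/3 with slerp weights a = sin((1−f)δ)/sin δ ≈ 0.916, b = sin(fδ)/sin δ ≈ 1.325.
p = a·p₁ + b·p₂ ≈ (0.913, -0.295, -0.281); φ = arcsin(p_z) ≈ -16.30°, λ = atan2(p_y, p_x) ≈ -17.92°.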